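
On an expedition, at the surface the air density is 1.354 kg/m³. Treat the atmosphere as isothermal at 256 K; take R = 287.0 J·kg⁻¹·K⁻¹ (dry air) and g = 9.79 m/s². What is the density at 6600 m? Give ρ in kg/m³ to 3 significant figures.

Scale height: H = RT/g = 287.0 × 256 / 9.79 = 7504.8 m.
In an isothermal atmosphere, density decays like pressure: ρ = ρ₀ exp(−z/H).
z/H = 6600.0/7504.8 = 0.87944; exp(−0.87944) = 0.41502.
ρ = 1.354 × 0.41502 = 0.56194 kg/m³.

ρ ≈ 0.562 kg/m³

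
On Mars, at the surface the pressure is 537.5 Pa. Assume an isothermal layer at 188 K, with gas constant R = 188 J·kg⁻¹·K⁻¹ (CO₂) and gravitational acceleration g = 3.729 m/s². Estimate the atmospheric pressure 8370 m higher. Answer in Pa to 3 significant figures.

Scale height: H = RT/g = 188 × 188 / 3.729 = 9478.1 m.
Barometric formula: P = P₀ exp(−z/H).
z/H = 8370.0/9478.1 = 0.88309; exp(−0.88309) = 0.41350.
P = 537.5 × 0.41350 = 222.26 Pa.

P ≈ 222 Pa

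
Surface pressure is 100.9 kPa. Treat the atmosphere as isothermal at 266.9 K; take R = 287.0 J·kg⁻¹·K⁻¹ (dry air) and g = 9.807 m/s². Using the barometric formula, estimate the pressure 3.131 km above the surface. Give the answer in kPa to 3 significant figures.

P ≈ 67.6 kPa

Scale height: H = RT/g = 287.0 × 266.9 / 9.807 = 7810.8 m.
Barometric formula: P = P₀ exp(−z/H).
z/H = 3131.0/7810.8 = 0.40086; exp(−0.40086) = 0.66974.
P = 100.9 × 0.66974 = 67.577 kPa.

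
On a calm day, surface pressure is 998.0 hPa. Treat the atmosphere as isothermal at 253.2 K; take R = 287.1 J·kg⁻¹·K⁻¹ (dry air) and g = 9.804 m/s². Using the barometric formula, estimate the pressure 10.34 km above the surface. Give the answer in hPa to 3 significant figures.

P ≈ 247 hPa

Scale height: H = RT/g = 287.1 × 253.2 / 9.804 = 7414.7 m.
Barometric formula: P = P₀ exp(−z/H).
z/H = 10340/7414.7 = 1.3945; exp(−1.3945) = 0.24796.
P = 998.0 × 0.24796 = 247.46 hPa.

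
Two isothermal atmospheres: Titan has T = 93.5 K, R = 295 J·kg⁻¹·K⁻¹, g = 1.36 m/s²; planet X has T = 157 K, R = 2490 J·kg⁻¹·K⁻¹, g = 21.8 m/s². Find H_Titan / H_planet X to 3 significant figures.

H_Titan/H_planet X ≈ 1.13

H = RT/g for each body.
H_Titan = 295 × 93.5 / 1.36 = 20281 m.
H_planet X = 2490 × 157 / 21.8 = 17933 m.
H_Titan/H_planet X = 20281/17933 = 1.1309.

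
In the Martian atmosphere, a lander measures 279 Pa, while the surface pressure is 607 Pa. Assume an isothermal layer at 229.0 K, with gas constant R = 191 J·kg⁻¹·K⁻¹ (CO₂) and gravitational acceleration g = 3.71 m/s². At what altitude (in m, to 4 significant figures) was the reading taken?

z ≈ 9164 m

Scale height: H = RT/g = 191 × 229.0 / 3.71 = 11789 m.
Invert the barometric formula: z = H ln(P₀/P).
P₀/P = 607/279 = 2.1756; ln(2.1756) = 0.77730.
z = 11789 × 0.77730 = 9163.6 m.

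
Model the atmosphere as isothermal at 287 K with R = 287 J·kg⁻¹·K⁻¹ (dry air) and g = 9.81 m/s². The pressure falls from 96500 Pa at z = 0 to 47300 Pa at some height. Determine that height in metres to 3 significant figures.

z ≈ 5990 m

Scale height: H = RT/g = 287 × 287 / 9.81 = 8396.4 m.
Invert the barometric formula: z = H ln(P₀/P).
P₀/P = 96500/47300 = 2.0402; ln(2.0402) = 0.71305.
z = 8396.4 × 0.71305 = 5987.1 m.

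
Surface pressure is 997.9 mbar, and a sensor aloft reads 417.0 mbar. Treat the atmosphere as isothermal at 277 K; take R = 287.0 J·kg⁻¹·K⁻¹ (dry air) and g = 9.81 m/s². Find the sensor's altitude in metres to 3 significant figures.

z ≈ 7070 m

Scale height: H = RT/g = 287.0 × 277 / 9.81 = 8103.9 m.
Invert the barometric formula: z = H ln(P₀/P).
P₀/P = 997.9/417.0 = 2.3930; ln(2.3930) = 0.87255.
z = 8103.9 × 0.87255 = 7071.1 m.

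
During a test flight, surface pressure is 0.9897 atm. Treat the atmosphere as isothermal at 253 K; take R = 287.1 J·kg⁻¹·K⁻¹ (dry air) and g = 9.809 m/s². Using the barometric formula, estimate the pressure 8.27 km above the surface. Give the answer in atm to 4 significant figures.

P ≈ 0.3240 atm

Scale height: H = RT/g = 287.1 × 253 / 9.809 = 7405.1 m.
Barometric formula: P = P₀ exp(−z/H).
z/H = 8270.0/7405.1 = 1.1168; exp(−1.1168) = 0.32733.
P = 0.9897 × 0.32733 = 0.32396 atm.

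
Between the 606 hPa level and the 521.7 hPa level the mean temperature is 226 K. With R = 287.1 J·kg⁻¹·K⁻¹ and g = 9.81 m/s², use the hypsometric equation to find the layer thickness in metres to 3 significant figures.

Δz ≈ 991 m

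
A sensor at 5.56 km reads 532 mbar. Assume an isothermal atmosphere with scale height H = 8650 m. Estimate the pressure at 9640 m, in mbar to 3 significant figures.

Between two levels, P₂ = P₁ exp(−Δz/H) with Δz = z₂ − z₁.
Δz = 9640.0 − 5560.0 = 4080.0 m; Δz/H = 4080.0/8650.0 = 0.47168.
P₂ = 532 × exp(−0.47168) = 532 × 0.62395 = 331.94 mbar.

P ≈ 332 mbar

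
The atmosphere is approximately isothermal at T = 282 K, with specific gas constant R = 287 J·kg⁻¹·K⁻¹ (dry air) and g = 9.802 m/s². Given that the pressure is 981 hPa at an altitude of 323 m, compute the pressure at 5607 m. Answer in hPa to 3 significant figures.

Scale height: H = RT/g = 287 × 282 / 9.802 = 8256.9 m.
Between two levels, P₂ = P₁ exp(−Δz/H) with Δz = z₂ − z₁.
Δz = 5607.0 − 323.00 = 5284.0 m; Δz/H = 5284.0/8256.9 = 0.63995.
P₂ = 981 × exp(−0.63995) = 981 × 0.52732 = 517.30 hPa.

P ≈ 517 hPa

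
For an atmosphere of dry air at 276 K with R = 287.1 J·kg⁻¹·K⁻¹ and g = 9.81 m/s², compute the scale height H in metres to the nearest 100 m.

H ≈ 8100 m

The scale height of an isothermal atmosphere is H = RT/g.
H = 287.1 × 276 / 9.81 = 79240/9.81 = 8077.5 m.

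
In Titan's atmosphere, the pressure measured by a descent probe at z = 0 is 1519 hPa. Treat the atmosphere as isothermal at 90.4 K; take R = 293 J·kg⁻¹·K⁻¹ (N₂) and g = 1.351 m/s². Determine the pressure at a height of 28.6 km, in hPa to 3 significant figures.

Scale height: H = RT/g = 293 × 90.4 / 1.351 = 19606 m.
Barometric formula: P = P₀ exp(−z/H).
z/H = 28600/19606 = 1.4587; exp(−1.4587) = 0.23254.
P = 1519 × 0.23254 = 353.23 hPa.

P ≈ 353 hPa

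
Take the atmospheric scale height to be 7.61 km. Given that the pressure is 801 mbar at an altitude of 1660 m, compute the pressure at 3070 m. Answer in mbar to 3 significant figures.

P ≈ 666 mbar

Between two levels, P₂ = P₁ exp(−Δz/H) with Δz = z₂ − z₁.
Δz = 3070.0 − 1660.0 = 1410.0 m; Δz/H = 1410.0/7610.0 = 0.18528.
P₂ = 801 × exp(−0.18528) = 801 × 0.83087 = 665.53 mbar.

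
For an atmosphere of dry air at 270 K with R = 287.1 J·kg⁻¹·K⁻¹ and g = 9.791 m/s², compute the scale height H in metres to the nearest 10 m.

The scale height of an isothermal atmosphere is H = RT/g.
H = 287.1 × 270 / 9.791 = 77517/9.791 = 7917.2 m.

H ≈ 7920 m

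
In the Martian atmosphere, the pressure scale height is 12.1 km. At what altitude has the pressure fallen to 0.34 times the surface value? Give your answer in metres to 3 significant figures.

Set P/P₀ = exp(−z/H) = 0.34, so z = −H ln(0.34).
−ln(0.34) = 1.0788; z = 12100 × 1.0788 = 13053 m.

z ≈ 13100 m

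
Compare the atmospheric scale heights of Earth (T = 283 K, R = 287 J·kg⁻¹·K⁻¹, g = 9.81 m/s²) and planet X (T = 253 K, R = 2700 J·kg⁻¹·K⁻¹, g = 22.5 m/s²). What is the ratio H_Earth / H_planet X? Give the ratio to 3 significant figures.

H = RT/g for each body.
H_Earth = 287 × 283 / 9.81 = 8279.4 m.
H_planet X = 2700 × 253 / 22.5 = 30360 m.
H_Earth/H_planet X = 8279.4/30360 = 0.27271.

H_Earth/H_planet X ≈ 0.273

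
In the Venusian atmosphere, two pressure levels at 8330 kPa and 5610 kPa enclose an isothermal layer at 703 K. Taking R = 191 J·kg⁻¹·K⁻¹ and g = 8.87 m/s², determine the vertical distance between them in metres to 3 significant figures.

Hypsometric equation: Δz = (R T̄/g) ln(P₁/P₂).
R T̄/g = 191 × 703 / 8.87 = 15138 m.
ln(8330/5610) = ln(1.4848) = 0.39528.
Δz = 15138 × 0.39528 = 5983.7 m.

Δz ≈ 5980 m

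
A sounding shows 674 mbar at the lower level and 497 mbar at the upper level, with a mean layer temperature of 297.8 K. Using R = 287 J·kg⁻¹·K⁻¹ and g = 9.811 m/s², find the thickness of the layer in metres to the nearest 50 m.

Δz ≈ 2650 m

Hypsometric equation: Δz = (R T̄/g) ln(P₁/P₂).
R T̄/g = 287 × 297.8 / 9.811 = 8711.5 m.
ln(674/497) = ln(1.3561) = 0.30461.
Δz = 8711.5 × 0.30461 = 2653.6 m.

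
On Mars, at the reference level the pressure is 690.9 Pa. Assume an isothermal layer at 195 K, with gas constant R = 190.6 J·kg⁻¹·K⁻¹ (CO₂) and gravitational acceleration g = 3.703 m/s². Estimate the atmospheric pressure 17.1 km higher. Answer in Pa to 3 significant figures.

P ≈ 126 Pa

Scale height: H = RT/g = 190.6 × 195 / 3.703 = 10037 m.
Barometric formula: P = P₀ exp(−z/H).
z/H = 17100/10037 = 1.7037; exp(−1.7037) = 0.18201.
P = 690.9 × 0.18201 = 125.75 Pa.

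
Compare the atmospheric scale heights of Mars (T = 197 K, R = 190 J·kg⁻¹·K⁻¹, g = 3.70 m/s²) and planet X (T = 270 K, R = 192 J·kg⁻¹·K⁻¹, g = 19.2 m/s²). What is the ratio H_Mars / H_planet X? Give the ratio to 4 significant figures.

H_Mars/H_planet X ≈ 3.747

H = RT/g for each body.
H_Mars = 190 × 197 / 3.70 = 10116 m.
H_planet X = 192 × 270 / 19.2 = 2700.0 m.
H_Mars/H_planet X = 10116/2700.0 = 3.7467.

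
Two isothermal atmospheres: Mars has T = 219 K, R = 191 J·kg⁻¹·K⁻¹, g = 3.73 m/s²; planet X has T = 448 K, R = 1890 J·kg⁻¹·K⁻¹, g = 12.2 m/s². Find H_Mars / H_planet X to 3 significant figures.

H = RT/g for each body.
H_Mars = 191 × 219 / 3.73 = 11214 m.
H_planet X = 1890 × 448 / 12.2 = 69403 m.
H_Mars/H_planet X = 11214/69403 = 0.16158.

H_Mars/H_planet X ≈ 0.162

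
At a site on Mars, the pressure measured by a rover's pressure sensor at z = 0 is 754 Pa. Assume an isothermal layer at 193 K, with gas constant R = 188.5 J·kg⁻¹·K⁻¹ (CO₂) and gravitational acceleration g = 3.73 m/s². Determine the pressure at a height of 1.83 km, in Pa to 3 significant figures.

P ≈ 625 Pa

Scale height: H = RT/g = 188.5 × 193 / 3.73 = 9753.5 m.
Barometric formula: P = P₀ exp(−z/H).
z/H = 1830.0/9753.5 = 0.18762; exp(−0.18762) = 0.82893.
P = 754 × 0.82893 = 625.01 Pa.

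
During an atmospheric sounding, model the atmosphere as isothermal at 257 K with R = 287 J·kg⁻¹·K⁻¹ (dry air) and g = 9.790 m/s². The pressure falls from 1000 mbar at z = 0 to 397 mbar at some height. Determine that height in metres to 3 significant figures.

Scale height: H = RT/g = 287 × 257 / 9.790 = 7534.1 m.
Invert the barometric formula: z = H ln(P₀/P).
P₀/P = 1000/397 = 2.5189; ln(2.5189) = 0.92382.
z = 7534.1 × 0.92382 = 6960.2 m.

z ≈ 6960 m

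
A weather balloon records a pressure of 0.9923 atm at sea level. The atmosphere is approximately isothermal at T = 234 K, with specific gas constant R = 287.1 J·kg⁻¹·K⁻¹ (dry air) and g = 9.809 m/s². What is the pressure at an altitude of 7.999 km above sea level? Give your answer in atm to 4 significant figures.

P ≈ 0.3086 atm

Scale height: H = RT/g = 287.1 × 234 / 9.809 = 6849.0 m.
Barometric formula: P = P₀ exp(−z/H).
z/H = 7999.0/6849.0 = 1.1679; exp(−1.1679) = 0.31102.
P = 0.9923 × 0.31102 = 0.30863 atm.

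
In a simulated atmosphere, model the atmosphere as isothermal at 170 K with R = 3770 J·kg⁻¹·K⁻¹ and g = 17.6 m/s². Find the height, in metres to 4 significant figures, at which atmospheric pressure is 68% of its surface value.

z ≈ 14040 m

Scale height: H = RT/g = 3770 × 170 / 17.6 = 36415 m.
Set P/P₀ = exp(−z/H) = 0.68, so z = −H ln(0.68).
−ln(0.68) = 0.38566; z = 36415 × 0.38566 = 14044 m.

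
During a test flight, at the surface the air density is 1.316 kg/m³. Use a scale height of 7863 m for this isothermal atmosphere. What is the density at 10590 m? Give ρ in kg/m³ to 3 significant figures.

ρ ≈ 0.342 kg/m³

In an isothermal atmosphere, density decays like pressure: ρ = ρ₀ exp(−z/H).
z/H = 10590/7863.0 = 1.3468; exp(−1.3468) = 0.26007.
ρ = 1.316 × 0.26007 = 0.34225 kg/m³.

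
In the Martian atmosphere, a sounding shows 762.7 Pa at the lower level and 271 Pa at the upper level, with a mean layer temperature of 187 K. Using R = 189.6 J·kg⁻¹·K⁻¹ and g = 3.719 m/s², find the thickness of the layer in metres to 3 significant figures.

Δz ≈ 9860 m

Hypsometric equation: Δz = (R T̄/g) ln(P₁/P₂).
R T̄/g = 189.6 × 187 / 3.719 = 9533.5 m.
ln(762.7/271) = ln(2.8144) = 1.0347.
Δz = 9533.5 × 1.0347 = 9864.3 m.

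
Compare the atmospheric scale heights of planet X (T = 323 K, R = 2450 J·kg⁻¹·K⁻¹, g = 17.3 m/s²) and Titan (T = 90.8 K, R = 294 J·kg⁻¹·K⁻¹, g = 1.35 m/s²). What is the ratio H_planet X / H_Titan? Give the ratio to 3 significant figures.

H_planet X/H_Titan ≈ 2.31

H = RT/g for each body.
H_planet X = 2450 × 323 / 17.3 = 45743 m.
H_Titan = 294 × 90.8 / 1.35 = 19774 m.
H_planet X/H_Titan = 45743/19774 = 2.3133.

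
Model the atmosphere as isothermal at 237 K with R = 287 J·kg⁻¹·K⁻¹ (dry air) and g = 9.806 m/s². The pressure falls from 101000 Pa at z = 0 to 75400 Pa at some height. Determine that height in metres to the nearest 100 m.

z ≈ 2000 m

Scale height: H = RT/g = 287 × 237 / 9.806 = 6936.5 m.
Invert the barometric formula: z = H ln(P₀/P).
P₀/P = 101000/75400 = 1.3395; ln(1.3395) = 0.29230.
z = 6936.5 × 0.29230 = 2027.5 m.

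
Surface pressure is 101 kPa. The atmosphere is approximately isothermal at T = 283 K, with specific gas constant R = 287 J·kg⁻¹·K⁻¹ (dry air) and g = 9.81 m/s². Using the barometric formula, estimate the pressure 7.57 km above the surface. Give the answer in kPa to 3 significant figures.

Scale height: H = RT/g = 287 × 283 / 9.81 = 8279.4 m.
Barometric formula: P = P₀ exp(−z/H).
z/H = 7570.0/8279.4 = 0.91432; exp(−0.91432) = 0.40079.
P = 101 × 0.40079 = 40.480 kPa.

P ≈ 40.5 kPa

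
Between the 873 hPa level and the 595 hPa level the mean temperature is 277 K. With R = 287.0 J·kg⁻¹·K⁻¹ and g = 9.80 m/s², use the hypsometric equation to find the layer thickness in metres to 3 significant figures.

Δz ≈ 3110 m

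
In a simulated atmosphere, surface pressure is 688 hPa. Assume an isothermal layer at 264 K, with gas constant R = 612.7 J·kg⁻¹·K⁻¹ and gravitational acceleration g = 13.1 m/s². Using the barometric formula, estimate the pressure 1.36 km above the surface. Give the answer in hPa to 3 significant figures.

P ≈ 616 hPa

Scale height: H = RT/g = 612.7 × 264 / 13.1 = 12348 m.
Barometric formula: P = P₀ exp(−z/H).
z/H = 1360.0/12348 = 0.11014; exp(−0.11014) = 0.89571.
P = 688 × 0.89571 = 616.25 hPa.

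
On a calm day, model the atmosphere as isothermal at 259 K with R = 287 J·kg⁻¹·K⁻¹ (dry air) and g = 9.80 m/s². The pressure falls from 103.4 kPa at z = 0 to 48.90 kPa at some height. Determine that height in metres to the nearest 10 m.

z ≈ 5680 m

Scale height: H = RT/g = 287 × 259 / 9.80 = 7585.0 m.
Invert the barometric formula: z = H ln(P₀/P).
P₀/P = 103.4/48.90 = 2.1145; ln(2.1145) = 0.74882.
z = 7585.0 × 0.74882 = 5679.8 m.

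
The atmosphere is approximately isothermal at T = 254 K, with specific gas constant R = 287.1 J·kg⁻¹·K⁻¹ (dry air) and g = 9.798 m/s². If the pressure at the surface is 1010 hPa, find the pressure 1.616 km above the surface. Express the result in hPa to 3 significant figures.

Scale height: H = RT/g = 287.1 × 254 / 9.798 = 7442.7 m.
Barometric formula: P = P₀ exp(−z/H).
z/H = 1616.0/7442.7 = 0.21713; exp(−0.21713) = 0.80483.
P = 1010 × 0.80483 = 812.88 hPa.

P ≈ 813 hPa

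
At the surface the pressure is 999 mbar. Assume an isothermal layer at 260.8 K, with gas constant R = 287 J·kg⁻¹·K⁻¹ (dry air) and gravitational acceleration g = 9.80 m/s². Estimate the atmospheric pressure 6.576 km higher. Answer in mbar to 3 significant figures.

P ≈ 422 mbar

Scale height: H = RT/g = 287 × 260.8 / 9.80 = 7637.7 m.
Barometric formula: P = P₀ exp(−z/H).
z/H = 6576.0/7637.7 = 0.86099; exp(−0.86099) = 0.42274.
P = 999 × 0.42274 = 422.32 mbar.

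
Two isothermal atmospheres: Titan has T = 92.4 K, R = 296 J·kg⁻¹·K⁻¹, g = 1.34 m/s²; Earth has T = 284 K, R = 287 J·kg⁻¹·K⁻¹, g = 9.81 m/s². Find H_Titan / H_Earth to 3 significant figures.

H_Titan/H_Earth ≈ 2.46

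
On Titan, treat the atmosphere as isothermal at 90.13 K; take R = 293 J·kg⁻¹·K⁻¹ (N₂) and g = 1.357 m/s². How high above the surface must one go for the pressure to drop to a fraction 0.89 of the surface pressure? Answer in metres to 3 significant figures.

Scale height: H = RT/g = 293 × 90.13 / 1.357 = 19461 m.
Set P/P₀ = exp(−z/H) = 0.89, so z = −H ln(0.89).
−ln(0.89) = 0.11653; z = 19461 × 0.11653 = 2267.8 m.

z ≈ 2270 m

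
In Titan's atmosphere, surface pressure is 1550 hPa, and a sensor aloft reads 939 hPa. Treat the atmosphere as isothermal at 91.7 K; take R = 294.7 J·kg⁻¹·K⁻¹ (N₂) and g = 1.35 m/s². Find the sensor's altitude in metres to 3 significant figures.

z ≈ 10000 m

Scale height: H = RT/g = 294.7 × 91.7 / 1.35 = 20018 m.
Invert the barometric formula: z = H ln(P₀/P).
P₀/P = 1550/939 = 1.6507; ln(1.6507) = 0.50120.
z = 20018 × 0.50120 = 10033 m.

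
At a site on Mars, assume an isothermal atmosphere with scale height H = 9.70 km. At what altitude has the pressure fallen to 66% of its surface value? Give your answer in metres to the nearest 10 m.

z ≈ 4030 m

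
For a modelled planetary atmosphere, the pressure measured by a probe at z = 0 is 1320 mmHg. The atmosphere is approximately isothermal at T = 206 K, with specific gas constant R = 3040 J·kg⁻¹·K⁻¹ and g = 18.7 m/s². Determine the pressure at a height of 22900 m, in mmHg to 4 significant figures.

Scale height: H = RT/g = 3040 × 206 / 18.7 = 33489 m.
Barometric formula: P = P₀ exp(−z/H).
z/H = 22900/33489 = 0.68381; exp(−0.68381) = 0.50469.
P = 1320 × 0.50469 = 666.19 mmHg.

P ≈ 666.2 mmHg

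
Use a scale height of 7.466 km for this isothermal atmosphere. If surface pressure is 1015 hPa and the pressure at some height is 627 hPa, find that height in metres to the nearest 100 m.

z ≈ 3600 m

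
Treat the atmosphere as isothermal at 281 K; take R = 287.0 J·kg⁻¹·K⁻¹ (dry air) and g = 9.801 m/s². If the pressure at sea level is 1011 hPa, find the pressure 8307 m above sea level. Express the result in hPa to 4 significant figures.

P ≈ 368.4 hPa

Scale height: H = RT/g = 287.0 × 281 / 9.801 = 8228.4 m.
Barometric formula: P = P₀ exp(−z/H).
z/H = 8307.0/8228.4 = 1.0096; exp(−1.0096) = 0.36436.
P = 1011 × 0.36436 = 368.37 hPa.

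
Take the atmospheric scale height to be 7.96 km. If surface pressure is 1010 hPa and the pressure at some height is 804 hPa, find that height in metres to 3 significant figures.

z ≈ 1820 m

Invert the barometric formula: z = H ln(P₀/P).
P₀/P = 1010/804 = 1.2562; ln(1.2562) = 0.22809.
z = 7960.0 × 0.22809 = 1815.6 m.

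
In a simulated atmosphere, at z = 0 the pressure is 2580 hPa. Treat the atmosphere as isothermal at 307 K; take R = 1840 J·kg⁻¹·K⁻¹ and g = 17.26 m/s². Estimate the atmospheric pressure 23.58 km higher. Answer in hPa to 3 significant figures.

Scale height: H = RT/g = 1840 × 307 / 17.26 = 32728 m.
Barometric formula: P = P₀ exp(−z/H).
z/H = 23580/32728 = 0.72048; exp(−0.72048) = 0.48652.
P = 2580 × 0.48652 = 1255.2 hPa.

P ≈ 1260 hPa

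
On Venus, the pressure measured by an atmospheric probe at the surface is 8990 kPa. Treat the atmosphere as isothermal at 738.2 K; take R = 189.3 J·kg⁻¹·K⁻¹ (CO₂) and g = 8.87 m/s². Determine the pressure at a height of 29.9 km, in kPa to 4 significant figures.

Scale height: H = RT/g = 189.3 × 738.2 / 8.87 = 15754 m.
Barometric formula: P = P₀ exp(−z/H).
z/H = 29900/15754 = 1.8979; exp(−1.8979) = 0.14988.
P = 8990 × 0.14988 = 1347.4 kPa.

P ≈ 1347 kPa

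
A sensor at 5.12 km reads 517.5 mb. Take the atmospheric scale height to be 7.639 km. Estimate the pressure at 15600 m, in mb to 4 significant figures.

P ≈ 131.2 mb

Between two levels, P₂ = P₁ exp(−Δz/H) with Δz = z₂ − z₁.
Δz = 15600 − 5120.0 = 10480 m; Δz/H = 10480/7639.0 = 1.3719.
P₂ = 517.5 × exp(−1.3719) = 517.5 × 0.25362 = 131.25 mb.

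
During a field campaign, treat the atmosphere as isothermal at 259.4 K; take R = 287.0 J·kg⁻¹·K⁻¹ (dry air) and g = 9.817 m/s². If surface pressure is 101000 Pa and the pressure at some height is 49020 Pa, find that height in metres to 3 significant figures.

z ≈ 5480 m

Scale height: H = RT/g = 287.0 × 259.4 / 9.817 = 7583.6 m.
Invert the barometric formula: z = H ln(P₀/P).
P₀/P = 101000/49020 = 2.0604; ln(2.0604) = 0.72290.
z = 7583.6 × 0.72290 = 5482.2 m.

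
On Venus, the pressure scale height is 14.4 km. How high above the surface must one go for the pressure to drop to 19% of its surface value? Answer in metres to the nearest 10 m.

Set P/P₀ = exp(−z/H) = 0.19, so z = −H ln(0.19).
−ln(0.19) = 1.6607; z = 14400 × 1.6607 = 23914 m.

z ≈ 23910 m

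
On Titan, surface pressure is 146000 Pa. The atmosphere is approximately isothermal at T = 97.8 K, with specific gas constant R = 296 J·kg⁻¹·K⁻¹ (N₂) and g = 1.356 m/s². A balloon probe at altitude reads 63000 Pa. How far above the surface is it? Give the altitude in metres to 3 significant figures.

z ≈ 17900 m

Scale height: H = RT/g = 296 × 97.8 / 1.356 = 21349 m.
Invert the barometric formula: z = H ln(P₀/P).
P₀/P = 146000/63000 = 2.3175; ln(2.3175) = 0.84049.
z = 21349 × 0.84049 = 17944 m.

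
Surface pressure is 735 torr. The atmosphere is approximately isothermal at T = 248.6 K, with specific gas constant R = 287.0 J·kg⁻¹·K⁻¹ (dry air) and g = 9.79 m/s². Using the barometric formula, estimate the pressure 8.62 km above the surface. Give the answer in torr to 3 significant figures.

P ≈ 225 torr

Scale height: H = RT/g = 287.0 × 248.6 / 9.79 = 7287.9 m.
Barometric formula: P = P₀ exp(−z/H).
z/H = 8620.0/7287.9 = 1.1828; exp(−1.1828) = 0.30642.
P = 735 × 0.30642 = 225.22 torr.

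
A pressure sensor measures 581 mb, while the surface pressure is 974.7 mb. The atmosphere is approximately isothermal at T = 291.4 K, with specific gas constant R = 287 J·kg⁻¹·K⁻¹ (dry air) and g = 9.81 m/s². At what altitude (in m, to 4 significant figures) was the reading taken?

Scale height: H = RT/g = 287 × 291.4 / 9.81 = 8525.2 m.
Invert the barometric formula: z = H ln(P₀/P).
P₀/P = 974.7/581 = 1.6776; ln(1.6776) = 0.51736.
z = 8525.2 × 0.51736 = 4410.6 m.

z ≈ 4411 m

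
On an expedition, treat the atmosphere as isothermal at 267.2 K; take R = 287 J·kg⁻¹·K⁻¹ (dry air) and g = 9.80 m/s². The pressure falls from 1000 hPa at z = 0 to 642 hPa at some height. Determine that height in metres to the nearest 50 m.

z ≈ 3450 m

Scale height: H = RT/g = 287 × 267.2 / 9.80 = 7825.1 m.
Invert the barometric formula: z = H ln(P₀/P).
P₀/P = 1000/642 = 1.5576; ln(1.5576) = 0.44315.
z = 7825.1 × 0.44315 = 3467.7 m.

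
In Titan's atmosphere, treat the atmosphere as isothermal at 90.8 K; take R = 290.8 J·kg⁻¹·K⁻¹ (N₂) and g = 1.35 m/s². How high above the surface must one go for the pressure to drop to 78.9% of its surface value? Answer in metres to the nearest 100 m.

z ≈ 4600 m

Scale height: H = RT/g = 290.8 × 90.8 / 1.35 = 19559 m.
Set P/P₀ = exp(−z/H) = 0.789, so z = −H ln(0.789).
−ln(0.789) = 0.23699; z = 19559 × 0.23699 = 4635.3 m.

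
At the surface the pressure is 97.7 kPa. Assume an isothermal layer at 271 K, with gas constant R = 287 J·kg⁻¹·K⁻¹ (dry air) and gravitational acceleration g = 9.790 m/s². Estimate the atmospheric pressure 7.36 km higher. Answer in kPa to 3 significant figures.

Scale height: H = RT/g = 287 × 271 / 9.790 = 7944.5 m.
Barometric formula: P = P₀ exp(−z/H).
z/H = 7360.0/7944.5 = 0.92643; exp(−0.92643) = 0.39596.
P = 97.7 × 0.39596 = 38.685 kPa.

P ≈ 38.7 kPa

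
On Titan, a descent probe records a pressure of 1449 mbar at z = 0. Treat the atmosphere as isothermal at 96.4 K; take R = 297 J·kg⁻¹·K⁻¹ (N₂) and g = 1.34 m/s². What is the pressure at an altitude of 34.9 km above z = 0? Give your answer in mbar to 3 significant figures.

P ≈ 283 mbar

Scale height: H = RT/g = 297 × 96.4 / 1.34 = 21366 m.
Barometric formula: P = P₀ exp(−z/H).
z/H = 34900/21366 = 1.6334; exp(−1.6334) = 0.19526.
P = 1449 × 0.19526 = 282.93 mbar.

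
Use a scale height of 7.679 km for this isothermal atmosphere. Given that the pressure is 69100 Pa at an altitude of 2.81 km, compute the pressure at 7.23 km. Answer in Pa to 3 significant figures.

P ≈ 38900 Pa

Between two levels, P₂ = P₁ exp(−Δz/H) with Δz = z₂ − z₁.
Δz = 7230.0 − 2810.0 = 4420.0 m; Δz/H = 4420.0/7679.0 = 0.57560.
P₂ = 69100 × exp(−0.57560) = 69100 × 0.56237 = 38860 Pa.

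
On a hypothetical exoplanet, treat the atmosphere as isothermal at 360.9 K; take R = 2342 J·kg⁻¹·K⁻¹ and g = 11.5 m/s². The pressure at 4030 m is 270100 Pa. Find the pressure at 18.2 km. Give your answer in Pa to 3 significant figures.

Scale height: H = RT/g = 2342 × 360.9 / 11.5 = 73498 m.
Between two levels, P₂ = P₁ exp(−Δz/H) with Δz = z₂ − z₁.
Δz = 18200 − 4030.0 = 14170 m; Δz/H = 14170/73498 = 0.19279.
P₂ = 270100 × exp(−0.19279) = 270100 × 0.82466 = 222740 Pa.

P ≈ 223000 Pa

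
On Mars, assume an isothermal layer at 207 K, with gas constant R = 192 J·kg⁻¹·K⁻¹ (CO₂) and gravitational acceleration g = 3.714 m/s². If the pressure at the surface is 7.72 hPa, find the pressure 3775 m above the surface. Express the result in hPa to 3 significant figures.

Scale height: H = RT/g = 192 × 207 / 3.714 = 10701 m.
Barometric formula: P = P₀ exp(−z/H).
z/H = 3775.0/10701 = 0.35277; exp(−0.35277) = 0.70274.
P = 7.72 × 0.70274 = 5.4252 hPa.

P ≈ 5.43 hPa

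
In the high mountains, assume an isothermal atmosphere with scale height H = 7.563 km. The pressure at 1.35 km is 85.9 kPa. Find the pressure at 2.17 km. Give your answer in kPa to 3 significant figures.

P ≈ 77.1 kPa

Between two levels, P₂ = P₁ exp(−Δz/H) with Δz = z₂ − z₁.
Δz = 2170.0 − 1350.0 = 820.00 m; Δz/H = 820.00/7563.0 = 0.10842.
P₂ = 85.9 × exp(−0.10842) = 85.9 × 0.89725 = 77.074 kPa.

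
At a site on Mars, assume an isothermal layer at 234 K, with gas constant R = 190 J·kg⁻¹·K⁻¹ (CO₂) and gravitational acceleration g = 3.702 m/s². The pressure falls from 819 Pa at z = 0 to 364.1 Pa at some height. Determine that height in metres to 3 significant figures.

z ≈ 9740 m

Scale height: H = RT/g = 190 × 234 / 3.702 = 12010 m.
Invert the barometric formula: z = H ln(P₀/P).
P₀/P = 819/364.1 = 2.2494; ln(2.2494) = 0.81066.
z = 12010 × 0.81066 = 9736.0 m.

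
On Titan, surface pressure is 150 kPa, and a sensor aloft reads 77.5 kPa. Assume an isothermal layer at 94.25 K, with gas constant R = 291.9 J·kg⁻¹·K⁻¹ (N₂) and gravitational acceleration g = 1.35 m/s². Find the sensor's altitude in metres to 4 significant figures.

z ≈ 13460 m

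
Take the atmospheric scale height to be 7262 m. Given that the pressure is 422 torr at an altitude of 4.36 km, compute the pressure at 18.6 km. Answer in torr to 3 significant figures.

P ≈ 59.4 torr

Between two levels, P₂ = P₁ exp(−Δz/H) with Δz = z₂ − z₁.
Δz = 18600 − 4360.0 = 14240 m; Δz/H = 14240/7262.0 = 1.9609.
P₂ = 422 × exp(−1.9609) = 422 × 0.14073 = 59.388 torr.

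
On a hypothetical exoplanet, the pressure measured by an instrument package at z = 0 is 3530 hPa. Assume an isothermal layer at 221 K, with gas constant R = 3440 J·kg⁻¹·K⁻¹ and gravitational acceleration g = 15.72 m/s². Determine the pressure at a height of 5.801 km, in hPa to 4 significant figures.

P ≈ 3131 hPa

Scale height: H = RT/g = 3440 × 221 / 15.72 = 48361 m.
Barometric formula: P = P₀ exp(−z/H).
z/H = 5801.0/48361 = 0.11995; exp(−0.11995) = 0.88696.
P = 3530 × 0.88696 = 3131.0 hPa.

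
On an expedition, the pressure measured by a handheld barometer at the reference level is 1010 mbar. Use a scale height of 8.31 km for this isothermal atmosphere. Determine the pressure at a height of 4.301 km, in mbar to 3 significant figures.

Barometric formula: P = P₀ exp(−z/H).
z/H = 4301.0/8310.0 = 0.51757; exp(−0.51757) = 0.59597.
P = 1010 × 0.59597 = 601.93 mbar.

P ≈ 602 mbar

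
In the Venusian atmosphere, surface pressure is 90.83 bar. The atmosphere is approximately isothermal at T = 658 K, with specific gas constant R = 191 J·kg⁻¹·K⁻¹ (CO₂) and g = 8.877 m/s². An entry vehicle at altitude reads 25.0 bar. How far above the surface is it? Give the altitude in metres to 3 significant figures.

z ≈ 18300 m

Scale height: H = RT/g = 191 × 658 / 8.877 = 14158 m.
Invert the barometric formula: z = H ln(P₀/P).
P₀/P = 90.83/25.0 = 3.6332; ln(3.6332) = 1.2901.
z = 14158 × 1.2901 = 18265 m.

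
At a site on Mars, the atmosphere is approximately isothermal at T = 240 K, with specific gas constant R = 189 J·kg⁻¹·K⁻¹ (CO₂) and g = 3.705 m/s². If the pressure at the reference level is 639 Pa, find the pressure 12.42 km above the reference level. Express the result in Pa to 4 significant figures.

Scale height: H = RT/g = 189 × 240 / 3.705 = 12243 m.
Barometric formula: P = P₀ exp(−z/H).
z/H = 12420/12243 = 1.0145; exp(−1.0145) = 0.36258.
P = 639 × 0.36258 = 231.69 Pa.

P ≈ 231.7 Pa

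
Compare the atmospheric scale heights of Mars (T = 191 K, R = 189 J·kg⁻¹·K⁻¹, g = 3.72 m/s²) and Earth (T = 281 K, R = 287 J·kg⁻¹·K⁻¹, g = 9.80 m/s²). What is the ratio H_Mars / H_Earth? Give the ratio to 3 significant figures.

H_Mars/H_Earth ≈ 1.18

H = RT/g for each body.
H_Mars = 189 × 191 / 3.72 = 9704.0 m.
H_Earth = 287 × 281 / 9.80 = 8229.3 m.
H_Mars/H_Earth = 9704.0/8229.3 = 1.1792.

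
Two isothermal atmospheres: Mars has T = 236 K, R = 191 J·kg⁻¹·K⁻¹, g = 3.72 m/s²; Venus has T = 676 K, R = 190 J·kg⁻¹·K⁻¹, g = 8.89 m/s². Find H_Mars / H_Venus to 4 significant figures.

H_Mars/H_Venus ≈ 0.8387

H = RT/g for each body.
H_Mars = 191 × 236 / 3.72 = 12117 m.
H_Venus = 190 × 676 / 8.89 = 14448 m.
H_Mars/H_Venus = 12117/14448 = 0.83866.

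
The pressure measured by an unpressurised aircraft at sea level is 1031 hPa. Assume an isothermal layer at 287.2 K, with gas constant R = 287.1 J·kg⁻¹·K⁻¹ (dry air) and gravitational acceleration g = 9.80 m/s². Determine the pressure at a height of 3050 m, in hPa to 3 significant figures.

P ≈ 718 hPa

Scale height: H = RT/g = 287.1 × 287.2 / 9.80 = 8413.8 m.
Barometric formula: P = P₀ exp(−z/H).
z/H = 3050.0/8413.8 = 0.36250; exp(−0.36250) = 0.69593.
P = 1031 × 0.69593 = 717.50 hPa.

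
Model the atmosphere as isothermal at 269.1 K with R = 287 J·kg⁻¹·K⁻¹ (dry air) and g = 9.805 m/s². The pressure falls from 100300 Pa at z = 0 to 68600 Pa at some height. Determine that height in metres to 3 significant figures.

z ≈ 2990 m

Scale height: H = RT/g = 287 × 269.1 / 9.805 = 7876.8 m.
Invert the barometric formula: z = H ln(P₀/P).
P₀/P = 100300/68600 = 1.4621; ln(1.4621) = 0.37987.
z = 7876.8 × 0.37987 = 2992.2 m.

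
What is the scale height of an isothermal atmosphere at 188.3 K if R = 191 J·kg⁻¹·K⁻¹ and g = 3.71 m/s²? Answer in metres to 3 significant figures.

H ≈ 9690 m

The scale height of an isothermal atmosphere is H = RT/g.
H = 191 × 188.3 / 3.71 = 35965/3.71 = 9694.1 m.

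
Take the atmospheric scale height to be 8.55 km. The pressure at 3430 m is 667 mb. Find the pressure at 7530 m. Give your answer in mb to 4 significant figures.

P ≈ 412.9 mb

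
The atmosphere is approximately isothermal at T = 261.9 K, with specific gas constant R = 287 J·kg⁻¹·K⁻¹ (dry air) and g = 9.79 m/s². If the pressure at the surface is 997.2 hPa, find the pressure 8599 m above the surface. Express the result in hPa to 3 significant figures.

P ≈ 325 hPa

Scale height: H = RT/g = 287 × 261.9 / 9.79 = 7677.8 m.
Barometric formula: P = P₀ exp(−z/H).
z/H = 8599.0/7677.8 = 1.1200; exp(−1.1200) = 0.32628.
P = 997.2 × 0.32628 = 325.37 hPa.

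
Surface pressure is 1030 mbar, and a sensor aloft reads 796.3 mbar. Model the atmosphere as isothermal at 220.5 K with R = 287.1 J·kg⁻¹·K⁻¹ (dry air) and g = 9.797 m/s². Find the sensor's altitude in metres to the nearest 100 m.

z ≈ 1700 m

Scale height: H = RT/g = 287.1 × 220.5 / 9.797 = 6461.7 m.
Invert the barometric formula: z = H ln(P₀/P).
P₀/P = 1030/796.3 = 1.2935; ln(1.2935) = 0.25735.
z = 6461.7 × 0.25735 = 1662.9 m.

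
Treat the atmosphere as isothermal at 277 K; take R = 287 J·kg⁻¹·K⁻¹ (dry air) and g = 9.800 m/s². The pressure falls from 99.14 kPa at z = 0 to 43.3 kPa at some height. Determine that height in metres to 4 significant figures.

z ≈ 6720 m

Scale height: H = RT/g = 287 × 277 / 9.800 = 8112.1 m.
Invert the barometric formula: z = H ln(P₀/P).
P₀/P = 99.14/43.3 = 2.2896; ln(2.2896) = 0.82838.
z = 8112.1 × 0.82838 = 6719.9 m.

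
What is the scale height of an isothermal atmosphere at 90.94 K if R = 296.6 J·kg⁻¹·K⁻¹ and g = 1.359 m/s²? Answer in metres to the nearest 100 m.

The scale height of an isothermal atmosphere is H = RT/g.
H = 296.6 × 90.94 / 1.359 = 26973/1.359 = 19848 m.

H ≈ 19800 m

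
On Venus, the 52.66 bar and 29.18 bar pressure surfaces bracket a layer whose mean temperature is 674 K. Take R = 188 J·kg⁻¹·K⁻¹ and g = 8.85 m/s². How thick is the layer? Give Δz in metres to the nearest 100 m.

Δz ≈ 8500 m

Hypsometric equation: Δz = (R T̄/g) ln(P₁/P₂).
R T̄/g = 188 × 674 / 8.85 = 14318 m.
ln(52.66/29.18) = ln(1.8047) = 0.59039.
Δz = 14318 × 0.59039 = 8453.2 m.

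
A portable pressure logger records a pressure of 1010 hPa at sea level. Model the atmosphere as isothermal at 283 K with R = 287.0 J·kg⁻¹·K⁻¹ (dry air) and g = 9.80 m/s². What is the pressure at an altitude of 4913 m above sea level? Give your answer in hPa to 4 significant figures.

Scale height: H = RT/g = 287.0 × 283 / 9.80 = 8287.9 m.
Barometric formula: P = P₀ exp(−z/H).
z/H = 4913.0/8287.9 = 0.59279; exp(−0.59279) = 0.55278.
P = 1010 × 0.55278 = 558.31 hPa.

P ≈ 558.3 hPa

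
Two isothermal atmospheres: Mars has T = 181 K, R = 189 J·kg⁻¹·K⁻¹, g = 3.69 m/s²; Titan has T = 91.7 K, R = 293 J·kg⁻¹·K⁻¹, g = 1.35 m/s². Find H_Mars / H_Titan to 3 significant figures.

H_Mars/H_Titan ≈ 0.466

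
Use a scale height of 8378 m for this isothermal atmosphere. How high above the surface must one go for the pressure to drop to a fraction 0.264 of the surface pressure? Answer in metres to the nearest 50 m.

Set P/P₀ = exp(−z/H) = 0.264, so z = −H ln(0.264).
−ln(0.264) = 1.3318; z = 8378.0 × 1.3318 = 11158 m.

z ≈ 11150 m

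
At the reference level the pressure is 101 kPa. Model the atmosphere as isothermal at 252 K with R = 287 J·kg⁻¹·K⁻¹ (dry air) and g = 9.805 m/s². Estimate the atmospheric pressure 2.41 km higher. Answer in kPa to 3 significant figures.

P ≈ 72.8 kPa

Scale height: H = RT/g = 287 × 252 / 9.805 = 7376.2 m.
Barometric formula: P = P₀ exp(−z/H).
z/H = 2410.0/7376.2 = 0.32673; exp(−0.32673) = 0.72128.
P = 101 × 0.72128 = 72.849 kPa.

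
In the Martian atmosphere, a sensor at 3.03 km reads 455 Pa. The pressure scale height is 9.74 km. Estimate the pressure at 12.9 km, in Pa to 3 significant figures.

P ≈ 165 Pa

Between two levels, P₂ = P₁ exp(−Δz/H) with Δz = z₂ − z₁.
Δz = 12900 − 3030.0 = 9870.0 m; Δz/H = 9870.0/9740.0 = 1.0133.
P₂ = 455 × exp(−1.0133) = 455 × 0.36302 = 165.17 Pa.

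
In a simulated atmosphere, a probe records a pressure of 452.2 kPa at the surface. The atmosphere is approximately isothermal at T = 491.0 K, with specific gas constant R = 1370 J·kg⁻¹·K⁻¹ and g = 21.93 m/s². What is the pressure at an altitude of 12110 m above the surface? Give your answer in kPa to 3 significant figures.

P ≈ 305 kPa

Scale height: H = RT/g = 1370 × 491.0 / 21.93 = 30674 m.
Barometric formula: P = P₀ exp(−z/H).
z/H = 12110/30674 = 0.39480; exp(−0.39480) = 0.67381.
P = 452.2 × 0.67381 = 304.70 kPa.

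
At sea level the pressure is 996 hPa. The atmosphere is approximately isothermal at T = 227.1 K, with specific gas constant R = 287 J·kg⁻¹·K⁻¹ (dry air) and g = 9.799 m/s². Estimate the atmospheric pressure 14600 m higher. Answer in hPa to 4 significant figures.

Scale height: H = RT/g = 287 × 227.1 / 9.799 = 6651.5 m.
Barometric formula: P = P₀ exp(−z/H).
z/H = 14600/6651.5 = 2.1950; exp(−2.1950) = 0.11136.
P = 996 × 0.11136 = 110.91 hPa.

P ≈ 110.9 hPa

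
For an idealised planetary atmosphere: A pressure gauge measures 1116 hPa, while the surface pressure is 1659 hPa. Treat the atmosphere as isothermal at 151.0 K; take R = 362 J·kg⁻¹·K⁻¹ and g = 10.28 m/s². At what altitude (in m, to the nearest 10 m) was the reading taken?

Scale height: H = RT/g = 362 × 151.0 / 10.28 = 5317.3 m.
Invert the barometric formula: z = H ln(P₀/P).
P₀/P = 1659/1116 = 1.4866; ln(1.4866) = 0.39649.
z = 5317.3 × 0.39649 = 2108.3 m.

z ≈ 2110 m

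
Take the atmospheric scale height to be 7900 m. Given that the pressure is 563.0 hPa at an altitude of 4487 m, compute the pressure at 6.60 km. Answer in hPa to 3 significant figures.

P ≈ 431 hPa

Between two levels, P₂ = P₁ exp(−Δz/H) with Δz = z₂ − z₁.
Δz = 6600.0 − 4487.0 = 2113.0 m; Δz/H = 2113.0/7900.0 = 0.26747.
P₂ = 563.0 × exp(−0.26747) = 563.0 × 0.76531 = 430.87 hPa.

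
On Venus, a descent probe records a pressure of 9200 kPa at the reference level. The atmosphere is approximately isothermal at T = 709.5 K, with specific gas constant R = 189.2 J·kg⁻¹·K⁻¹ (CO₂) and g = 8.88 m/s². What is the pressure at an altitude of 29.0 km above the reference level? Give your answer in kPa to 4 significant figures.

P ≈ 1351 kPa

Scale height: H = RT/g = 189.2 × 709.5 / 8.88 = 15117 m.
Barometric formula: P = P₀ exp(−z/H).
z/H = 29000/15117 = 1.9184; exp(−1.9184) = 0.14684.
P = 9200 × 0.14684 = 1350.9 kPa.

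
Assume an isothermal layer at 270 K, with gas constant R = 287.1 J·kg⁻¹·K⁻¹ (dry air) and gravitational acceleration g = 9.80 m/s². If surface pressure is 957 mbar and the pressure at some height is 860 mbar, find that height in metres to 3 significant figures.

z ≈ 845 m

Scale height: H = RT/g = 287.1 × 270 / 9.80 = 7909.9 m.
Invert the barometric formula: z = H ln(P₀/P).
P₀/P = 957/860 = 1.1128; ln(1.1128) = 0.10688.
z = 7909.9 × 0.10688 = 845.41 m.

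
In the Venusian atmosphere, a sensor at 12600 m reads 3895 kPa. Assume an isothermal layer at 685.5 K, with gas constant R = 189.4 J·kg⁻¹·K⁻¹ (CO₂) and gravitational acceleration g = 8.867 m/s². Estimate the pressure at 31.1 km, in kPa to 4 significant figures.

Scale height: H = RT/g = 189.4 × 685.5 / 8.867 = 14642 m.
Between two levels, P₂ = P₁ exp(−Δz/H) with Δz = z₂ − z₁.
Δz = 31100 − 12600 = 18500 m; Δz/H = 18500/14642 = 1.2635.
P₂ = 3895 × exp(−1.2635) = 3895 × 0.28266 = 1101.0 kPa.

P ≈ 1101 kPa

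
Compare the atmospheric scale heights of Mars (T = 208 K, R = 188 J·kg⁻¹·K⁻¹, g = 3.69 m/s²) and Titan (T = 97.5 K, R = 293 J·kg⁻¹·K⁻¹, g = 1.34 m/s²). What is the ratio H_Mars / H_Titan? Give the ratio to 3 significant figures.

H_Mars/H_Titan ≈ 0.497

H = RT/g for each body.
H_Mars = 188 × 208 / 3.69 = 10597 m.
H_Titan = 293 × 97.5 / 1.34 = 21319 m.
H_Mars/H_Titan = 10597/21319 = 0.49707.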